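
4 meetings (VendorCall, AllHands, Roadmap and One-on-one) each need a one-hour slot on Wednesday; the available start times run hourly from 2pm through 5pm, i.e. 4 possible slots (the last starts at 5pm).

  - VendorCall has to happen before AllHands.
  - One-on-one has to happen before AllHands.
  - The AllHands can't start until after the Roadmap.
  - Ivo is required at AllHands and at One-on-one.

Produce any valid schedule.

One-on-one in 2pm; Roadmap in 2pm; VendorCall in 2pm; AllHands in 3pm

Checking: VendorCall(2pm) before AllHands(3pm); Roadmap(2pm) before AllHands(3pm); One-on-one(2pm) before AllHands(3pm); AllHands(3pm) != One-on-one(2pm).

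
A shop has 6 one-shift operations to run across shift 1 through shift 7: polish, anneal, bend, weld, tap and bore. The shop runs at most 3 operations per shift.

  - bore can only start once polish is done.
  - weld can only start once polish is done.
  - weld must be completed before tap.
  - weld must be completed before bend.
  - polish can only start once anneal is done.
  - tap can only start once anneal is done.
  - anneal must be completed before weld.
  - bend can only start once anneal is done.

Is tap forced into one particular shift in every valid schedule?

tap can be shift 4 (e.g. tap -> shift 4, bend -> shift 4, bore -> shift 3, weld -> shift 3, anneal -> shift 1, polish -> shift 2) or shift 5 (e.g. bend=shift 4; anneal=shift 1; tap=shift 5; bore=shift 3; polish=shift 2; weld=shift 3).

No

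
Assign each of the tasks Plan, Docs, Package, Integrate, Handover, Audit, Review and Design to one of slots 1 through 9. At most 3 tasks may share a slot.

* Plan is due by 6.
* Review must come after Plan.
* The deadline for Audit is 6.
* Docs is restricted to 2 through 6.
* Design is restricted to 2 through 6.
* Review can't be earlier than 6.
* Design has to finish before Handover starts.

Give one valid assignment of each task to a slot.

Plan in 1, Integrate in 2, Design in 2, Docs in 2, Review in 6, Handover in 3, Audit in 1, Package in 1

Checking: Design(2) before Handover(3); Plan(1) before Review(6); Design=2 in [2,6]; Plan=1 in [1,6]; Audit=1 in [1,6]; Docs=2 in [2,6]; Review=6 in [6,9]; max 3 per slot (cap 3).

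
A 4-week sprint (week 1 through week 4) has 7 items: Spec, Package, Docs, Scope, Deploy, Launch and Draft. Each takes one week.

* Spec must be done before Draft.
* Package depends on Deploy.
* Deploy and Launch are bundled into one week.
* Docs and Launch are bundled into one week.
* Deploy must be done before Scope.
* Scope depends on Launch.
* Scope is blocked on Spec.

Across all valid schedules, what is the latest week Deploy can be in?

Downstream work caps Deploy at week 3.
Deploy at week 3 is achievable: Spec=week 1; Package=week 4; Scope=week 4; Launch=week 3; Draft=week 2; Docs=week 3; Deploy=week 3.

week 3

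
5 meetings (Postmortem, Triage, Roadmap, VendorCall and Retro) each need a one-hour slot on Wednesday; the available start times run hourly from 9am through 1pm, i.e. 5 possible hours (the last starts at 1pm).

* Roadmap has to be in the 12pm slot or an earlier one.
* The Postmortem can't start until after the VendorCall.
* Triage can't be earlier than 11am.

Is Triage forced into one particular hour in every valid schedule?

No

Triage can be 11am (e.g. Roadmap in 9am; Postmortem in 10am; Triage in 11am; VendorCall in 9am; Retro in 9am) or 12pm (e.g. Roadmap=9am; Triage=12pm; Retro=9am; Postmortem=10am; VendorCall=9am).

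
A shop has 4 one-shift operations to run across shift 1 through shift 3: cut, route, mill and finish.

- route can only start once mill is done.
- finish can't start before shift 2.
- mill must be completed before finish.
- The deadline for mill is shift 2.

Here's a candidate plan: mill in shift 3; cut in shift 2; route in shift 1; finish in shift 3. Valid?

The deadline for mill is shift 2 — violated.
mill must be completed before finish — violated.
finish can't start before shift 2 — holds.
route can only start once mill is done — violated.

No — it violates: route can only start once mill is done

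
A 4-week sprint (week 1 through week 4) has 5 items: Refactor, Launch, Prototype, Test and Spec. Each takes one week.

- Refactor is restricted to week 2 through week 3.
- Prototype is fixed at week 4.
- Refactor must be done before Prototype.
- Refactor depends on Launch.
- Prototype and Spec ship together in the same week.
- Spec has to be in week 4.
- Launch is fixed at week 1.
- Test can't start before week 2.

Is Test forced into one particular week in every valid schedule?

Test can be week 2 (e.g. Launch=week 1; Spec=week 4; Refactor=week 2; Test=week 2; Prototype=week 4) or week 3 (e.g. Refactor in week 2, Prototype in week 4, Launch in week 1, Spec in week 4, Test in week 3).

No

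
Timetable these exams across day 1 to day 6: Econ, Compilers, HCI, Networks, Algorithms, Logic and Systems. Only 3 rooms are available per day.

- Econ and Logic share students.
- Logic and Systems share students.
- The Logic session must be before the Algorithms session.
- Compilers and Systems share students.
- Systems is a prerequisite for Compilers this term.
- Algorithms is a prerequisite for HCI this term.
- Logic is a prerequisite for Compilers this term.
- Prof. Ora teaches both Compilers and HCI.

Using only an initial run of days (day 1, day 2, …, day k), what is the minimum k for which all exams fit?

4

The precedence chain requires at least 3 distinct days.
With at most 3 per day and 7 exams, at least 3 days are needed.
Could 3 days be enough, i.e. nothing placed later than day 3? No: Algorithms must come after Logic (at day 1 or later) → {day 2, day 3}; Logic must come before Algorithms (at day 3 or earlier) → {day 1, day 2}; Compilers must come after Logic (at day 1 or later) → {day 2, day 3}; Systems must come before Compilers (at day 3 or earlier) → {day 1, day 2}; HCI must come after Algorithms (at day 2 or later) → {day 3}; Algorithms must come before HCI (at day 3 or earlier) → {day 2}; Compilers can't share with HCI (day 3) → {day 2}; Logic must come before Algorithms (at day 2 or earlier) → {day 1}; Systems must come before Compilers (at day 2 or earlier) → {day 1}; Systems can't share with Logic (day 1) → nothing is left.
So 3 days is not enough.
4 works (last occupied day: day 4): for example Compilers=day 3; Econ=day 2; HCI=day 4; Systems=day 2; Logic=day 1; Algorithms=day 2; Networks=day 1.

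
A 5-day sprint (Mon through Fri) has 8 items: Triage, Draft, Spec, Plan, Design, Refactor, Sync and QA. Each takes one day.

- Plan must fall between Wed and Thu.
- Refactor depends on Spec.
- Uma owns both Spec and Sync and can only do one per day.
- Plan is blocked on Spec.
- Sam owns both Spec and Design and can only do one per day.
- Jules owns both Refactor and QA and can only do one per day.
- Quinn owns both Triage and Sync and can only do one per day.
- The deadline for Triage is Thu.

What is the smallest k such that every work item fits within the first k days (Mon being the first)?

The precedence chain requires at least 2 distinct days.
Plan can't be placed before Wed — that is day 3 counting from Mon — so the schedule must run through at least 3 days.
3 works (last occupied day: Wed): for example Spec -> Mon; Draft -> Mon; Plan -> Wed; QA -> Mon; Triage -> Mon; Refactor -> Tue; Sync -> Tue; Design -> Tue.

3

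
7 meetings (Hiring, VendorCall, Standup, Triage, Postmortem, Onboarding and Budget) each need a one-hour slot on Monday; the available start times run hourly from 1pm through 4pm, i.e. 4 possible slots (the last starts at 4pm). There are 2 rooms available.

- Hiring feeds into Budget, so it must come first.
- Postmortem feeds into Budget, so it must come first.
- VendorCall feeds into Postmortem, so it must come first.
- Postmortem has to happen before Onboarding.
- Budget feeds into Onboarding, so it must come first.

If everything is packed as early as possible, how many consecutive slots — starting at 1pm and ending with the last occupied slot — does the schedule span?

4

The precedence chain requires at least 4 distinct slots.
With at most 2 per slot and 7 meetings, at least 4 slots are needed.
4 works (last occupied slot: 4pm): for example Budget -> 3pm, Hiring -> 1pm, Onboarding -> 4pm, VendorCall -> 1pm, Postmortem -> 2pm, Standup -> 2pm, Triage -> 3pm.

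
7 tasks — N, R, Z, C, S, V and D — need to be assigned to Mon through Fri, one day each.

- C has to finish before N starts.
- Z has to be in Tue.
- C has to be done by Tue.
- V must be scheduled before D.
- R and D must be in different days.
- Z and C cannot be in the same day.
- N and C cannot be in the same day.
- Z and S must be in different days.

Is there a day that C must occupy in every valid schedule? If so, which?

C's window is Mon–Tue.
Z is fixed at Tue, and C can't share a day with Z.
So C must be Mon.

Mon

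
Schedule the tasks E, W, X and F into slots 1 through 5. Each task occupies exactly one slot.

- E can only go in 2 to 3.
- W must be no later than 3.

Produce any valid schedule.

W=1; F=1; X=1; E=2

Checking: E=2 in [2,3]; W=1 in [1,3].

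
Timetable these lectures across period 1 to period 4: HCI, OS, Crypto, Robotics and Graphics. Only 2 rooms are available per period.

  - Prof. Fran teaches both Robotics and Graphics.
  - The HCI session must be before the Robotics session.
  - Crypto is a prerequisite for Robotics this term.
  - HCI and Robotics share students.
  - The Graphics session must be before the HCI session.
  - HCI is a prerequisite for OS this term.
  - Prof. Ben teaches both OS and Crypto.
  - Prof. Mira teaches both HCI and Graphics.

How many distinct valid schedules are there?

Splitting on HCI: it can be period 2 (9), period 3 (6). Listing each branch's schedules as (OS, Crypto, Robotics, Graphics) by period number:
HCI=period 2: (3,1,3,1) (3,1,4,1) (3,2,3,1) (3,2,4,1) (4,1,3,1) (4,1,4,1) (4,2,3,1) (4,2,4,1) (4,3,4,1) — 9.
HCI=period 3: (4,1,4,1) (4,1,4,2) (4,2,4,1) (4,2,4,2) (4,3,4,1) (4,3,4,2) — 6.
Summing: 9 + 6 = 15.

15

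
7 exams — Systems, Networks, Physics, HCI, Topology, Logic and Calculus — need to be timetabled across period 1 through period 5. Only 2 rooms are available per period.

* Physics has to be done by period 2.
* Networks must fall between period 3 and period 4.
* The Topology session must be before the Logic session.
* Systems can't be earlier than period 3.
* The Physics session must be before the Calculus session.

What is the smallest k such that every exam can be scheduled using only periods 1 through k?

The precedence chain requires at least 2 distinct periods.
With at most 2 per period and 7 exams, at least 4 periods are needed.
Systems can't be placed before period 3, so the schedule must run through at least period 3.
4 works (last occupied period: period 4): for example Physics in period 1, Topology in period 1, Networks in period 3, Calculus in period 2, Systems in period 3, Logic in period 2, HCI in period 4.

4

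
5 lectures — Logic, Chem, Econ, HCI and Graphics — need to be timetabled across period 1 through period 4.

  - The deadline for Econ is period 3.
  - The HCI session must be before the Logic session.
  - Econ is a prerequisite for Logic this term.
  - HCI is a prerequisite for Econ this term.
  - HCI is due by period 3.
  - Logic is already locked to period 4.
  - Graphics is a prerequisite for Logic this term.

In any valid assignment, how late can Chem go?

Chem at period 4 is achievable: HCI=period 1; Econ=period 2; Graphics=period 1; Chem=period 4; Logic=period 4.

period 4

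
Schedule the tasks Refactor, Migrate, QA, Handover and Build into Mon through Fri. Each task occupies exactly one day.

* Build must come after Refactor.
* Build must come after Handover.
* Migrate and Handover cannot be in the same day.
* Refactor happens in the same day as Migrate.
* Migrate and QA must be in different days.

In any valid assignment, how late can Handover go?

Thu

Downstream work caps Handover at Thu.
Handover at Thu is achievable: Refactor -> Mon, Handover -> Thu, Build -> Fri, Migrate -> Mon, QA -> Tue.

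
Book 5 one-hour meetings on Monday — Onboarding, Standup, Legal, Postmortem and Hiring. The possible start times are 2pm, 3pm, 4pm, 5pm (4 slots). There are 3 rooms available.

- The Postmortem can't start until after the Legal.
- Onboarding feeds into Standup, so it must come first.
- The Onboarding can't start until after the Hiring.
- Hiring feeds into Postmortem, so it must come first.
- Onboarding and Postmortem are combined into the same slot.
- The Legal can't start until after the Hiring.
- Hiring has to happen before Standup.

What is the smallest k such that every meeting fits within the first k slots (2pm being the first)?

4 slots

The precedence chain requires at least 4 distinct slots.
With at most 3 per slot and 5 meetings, at least 2 slots are needed.
4 works (last occupied slot: 5pm): for example Standup -> 5pm; Legal -> 3pm; Hiring -> 2pm; Postmortem -> 4pm; Onboarding -> 4pm.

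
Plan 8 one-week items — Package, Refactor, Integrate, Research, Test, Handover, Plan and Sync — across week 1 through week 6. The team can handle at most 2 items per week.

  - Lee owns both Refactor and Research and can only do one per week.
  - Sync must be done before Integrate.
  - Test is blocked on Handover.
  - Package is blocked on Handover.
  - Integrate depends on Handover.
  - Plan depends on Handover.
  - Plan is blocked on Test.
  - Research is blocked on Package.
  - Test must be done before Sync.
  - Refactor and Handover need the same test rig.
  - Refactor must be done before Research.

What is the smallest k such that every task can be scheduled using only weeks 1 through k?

5 weeks

The precedence chain requires at least 4 distinct weeks.
With at most 2 per week and 8 tasks, at least 4 weeks are needed.
Could 4 weeks be enough, i.e. nothing placed later than week 4? No: Integrate must come after Handover (at week 1 or later) → {week 2, week 3, week 4}; Handover must come before Integrate (at week 4 or earlier) → {week 1, week 2, week 3}; Research must come after Package (at week 1 or later) → {week 2, week 3, week 4}; Package must come before Research (at week 4 or earlier) → {week 1, week 2, week 3}; Plan must come after Test (at week 1 or later) → {week 2, week 3, week 4}; Test must come before Plan (at week 4 or earlier) → {week 1, week 2, week 3}; Test must come after Handover (at week 1 or later) → {week 2, week 3}; Handover must come before Test (at week 3 or earlier) → {week 1, week 2}; Package must come after Handover (at week 1 or later) → {week 2, week 3}; Sync must come before Integrate (at week 4 or earlier) → {week 1, week 2, week 3}; Refactor must come before Research (at week 4 or earlier) → {week 1, week 2, week 3}; Sync must come after Test (at week 2 or later) → {week 3}; Test must come before Sync (at week 3 or earlier) → {week 2}; Research must come after Package (at week 2 or later) → {week 3, week 4}; Plan must come after Test (at week 2 or later) → {week 3, week 4}; Handover must come before Test (at week 2 or earlier) → {week 1}; Integrate must come after Sync (at week 3 or later) → {week 4}; Refactor can't share with Handover (week 1) → {week 2, week 3}; Package, Refactor, Integrate, Research, Test, Plan and Sync are all confined to {week 2, week 3, week 4} — 7 tasks for 3 weeks at most 2 apiece is too many.
So 4 weeks is not enough.
5 works (last occupied week: week 5): for example Test -> week 2; Handover -> week 1; Sync -> week 3; Package -> week 2; Research -> week 4; Plan -> week 5; Refactor -> week 3; Integrate -> week 4.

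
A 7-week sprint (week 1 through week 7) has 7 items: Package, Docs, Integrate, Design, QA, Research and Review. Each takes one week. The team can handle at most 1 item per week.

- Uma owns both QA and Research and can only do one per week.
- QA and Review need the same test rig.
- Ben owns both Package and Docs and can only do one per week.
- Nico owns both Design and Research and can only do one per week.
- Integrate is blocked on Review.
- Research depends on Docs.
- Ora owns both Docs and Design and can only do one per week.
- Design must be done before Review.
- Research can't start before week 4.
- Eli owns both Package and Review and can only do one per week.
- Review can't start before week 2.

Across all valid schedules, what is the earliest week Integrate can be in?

week 3

Precedence pushes Integrate to at least week 3.
Integrate at week 3 is achievable: Docs in week 4; Review in week 2; Design in week 1; QA in week 7; Integrate in week 3; Research in week 5; Package in week 6.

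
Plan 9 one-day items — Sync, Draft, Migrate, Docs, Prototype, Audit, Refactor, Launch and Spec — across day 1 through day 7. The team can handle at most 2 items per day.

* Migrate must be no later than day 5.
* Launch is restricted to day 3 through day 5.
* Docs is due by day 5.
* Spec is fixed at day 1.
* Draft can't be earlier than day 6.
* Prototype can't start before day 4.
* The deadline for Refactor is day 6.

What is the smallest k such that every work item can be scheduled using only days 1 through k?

With at most 2 per day and 9 work items, at least 5 days are needed.
Draft can't be placed before day 6, so the schedule must run through at least day 6.
6 works (last occupied day: day 6): for example Spec -> day 1; Refactor -> day 4; Prototype -> day 4; Docs -> day 2; Audit -> day 3; Draft -> day 6; Migrate -> day 1; Launch -> day 3; Sync -> day 2.

6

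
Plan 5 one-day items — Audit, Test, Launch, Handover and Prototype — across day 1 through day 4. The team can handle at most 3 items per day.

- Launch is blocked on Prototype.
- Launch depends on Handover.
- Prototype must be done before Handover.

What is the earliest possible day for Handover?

day 2

Precedence pushes Handover to at least day 2; downstream work caps Handover at day 3.
Handover at day 2 is achievable: Handover in day 2, Test in day 1, Launch in day 3, Prototype in day 1, Audit in day 1.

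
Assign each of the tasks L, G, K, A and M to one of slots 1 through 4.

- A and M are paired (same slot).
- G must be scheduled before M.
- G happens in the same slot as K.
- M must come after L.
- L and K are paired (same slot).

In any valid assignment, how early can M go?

Precedence pushes M to at least 2.
M at 2 is achievable: G in 1, L in 1, K in 1, A in 2, M in 2.

2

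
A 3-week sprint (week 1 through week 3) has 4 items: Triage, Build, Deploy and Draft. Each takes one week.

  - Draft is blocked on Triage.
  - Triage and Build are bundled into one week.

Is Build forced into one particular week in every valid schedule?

No

Build can be week 1 (e.g. Draft in week 2, Triage in week 1, Build in week 1, Deploy in week 1) or week 2 (e.g. Build in week 2; Draft in week 3; Deploy in week 1; Triage in week 2).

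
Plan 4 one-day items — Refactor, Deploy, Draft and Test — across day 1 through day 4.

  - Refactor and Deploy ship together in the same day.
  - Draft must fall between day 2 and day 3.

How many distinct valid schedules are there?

32

Splitting on Refactor: it can be day 1 (8), day 2 (8), day 3 (8), day 4 (8). Listing each branch's schedules as (Deploy, Draft, Test) by day number:
Refactor=day 1: (1,2,1) (1,2,2) (1,2,3) (1,2,4) (1,3,1) (1,3,2) (1,3,3) (1,3,4) — 8.
Refactor=day 2: (2,2,1) (2,2,2) (2,2,3) (2,2,4) (2,3,1) (2,3,2) (2,3,3) (2,3,4) — 8.
Refactor=day 3: (3,2,1) (3,2,2) (3,2,3) (3,2,4) (3,3,1) (3,3,2) (3,3,3) (3,3,4) — 8.
Refactor=day 4: (4,2,1) (4,2,2) (4,2,3) (4,2,4) (4,3,1) (4,3,2) (4,3,3) (4,3,4) — 8.
Summing: 8 + 8 + 8 + 8 = 32.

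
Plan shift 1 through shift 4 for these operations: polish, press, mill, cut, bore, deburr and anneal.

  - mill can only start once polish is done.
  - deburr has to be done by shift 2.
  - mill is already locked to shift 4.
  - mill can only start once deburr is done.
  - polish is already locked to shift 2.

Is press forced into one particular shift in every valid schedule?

No

press can be shift 1 (e.g. anneal -> shift 1; bore -> shift 1; mill -> shift 4; press -> shift 1; cut -> shift 1; deburr -> shift 1; polish -> shift 2) or shift 2 (e.g. bore in shift 1; anneal in shift 1; deburr in shift 1; cut in shift 1; press in shift 2; mill in shift 4; polish in shift 2).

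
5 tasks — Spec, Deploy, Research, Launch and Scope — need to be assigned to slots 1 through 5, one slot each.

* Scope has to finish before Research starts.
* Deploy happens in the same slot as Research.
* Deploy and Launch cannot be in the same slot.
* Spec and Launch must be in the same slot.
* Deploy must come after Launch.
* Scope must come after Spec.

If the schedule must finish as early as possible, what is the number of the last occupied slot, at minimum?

3

The precedence chain requires at least 3 distinct slots.
3 works (last occupied slot: 3): for example Launch -> 1, Scope -> 2, Research -> 3, Deploy -> 3, Spec -> 1.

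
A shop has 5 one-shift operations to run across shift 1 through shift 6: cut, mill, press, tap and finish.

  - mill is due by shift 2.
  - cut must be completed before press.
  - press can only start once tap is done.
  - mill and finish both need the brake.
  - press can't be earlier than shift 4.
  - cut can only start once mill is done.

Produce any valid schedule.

tap -> shift 1, cut -> shift 2, press -> shift 4, mill -> shift 1, finish -> shift 2

Checking: mill(shift 1) before cut(shift 2); tap(shift 1) before press(shift 4); cut(shift 2) before press(shift 4); mill(shift 1) != finish(shift 2); mill=shift 1 in [shift 1,shift 2]; press=shift 4 in [shift 4,shift 6].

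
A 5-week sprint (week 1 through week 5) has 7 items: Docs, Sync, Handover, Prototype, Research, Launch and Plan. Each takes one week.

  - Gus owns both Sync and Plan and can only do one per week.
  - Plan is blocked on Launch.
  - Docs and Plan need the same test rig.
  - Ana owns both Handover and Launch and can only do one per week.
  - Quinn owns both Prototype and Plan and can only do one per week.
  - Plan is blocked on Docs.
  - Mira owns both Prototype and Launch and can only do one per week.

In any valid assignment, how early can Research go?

week 1

Research at week 1 is achievable: Docs=week 1, Handover=week 2, Research=week 1, Sync=week 1, Plan=week 2, Prototype=week 3, Launch=week 1.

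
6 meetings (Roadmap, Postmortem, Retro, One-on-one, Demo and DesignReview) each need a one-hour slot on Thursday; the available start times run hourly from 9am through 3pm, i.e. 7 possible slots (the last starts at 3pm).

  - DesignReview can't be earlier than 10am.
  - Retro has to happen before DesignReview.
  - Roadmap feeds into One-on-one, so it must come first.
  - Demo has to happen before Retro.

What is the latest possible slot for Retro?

Precedence pushes Retro to at least 10am; downstream work caps Retro at 2pm.
Retro at 2pm is achievable: One-on-one in 10am, Demo in 9am, Retro in 2pm, DesignReview in 3pm, Postmortem in 9am, Roadmap in 9am.

2pm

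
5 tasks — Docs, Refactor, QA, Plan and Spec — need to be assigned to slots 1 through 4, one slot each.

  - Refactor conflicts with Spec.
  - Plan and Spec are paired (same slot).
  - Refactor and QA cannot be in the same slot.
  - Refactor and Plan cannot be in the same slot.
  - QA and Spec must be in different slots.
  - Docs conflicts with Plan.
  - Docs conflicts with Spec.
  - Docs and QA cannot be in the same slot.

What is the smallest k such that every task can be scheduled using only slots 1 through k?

Check 2 slots directly (anything shorter is at least as hard).
Could 2 slots be enough, i.e. nothing placed later than 2? No: Docs, QA and Plan must all be in different slots (Docs/QA can't share; Docs/Plan can't share; QA/Plan can't share), but only 2 slots are available: 3 tasks can't fit in 2 distinct slots.
So 2 slots is not enough.
3 works (last occupied slot: 3): for example Refactor=1; Plan=3; Docs=1; QA=2; Spec=3.

3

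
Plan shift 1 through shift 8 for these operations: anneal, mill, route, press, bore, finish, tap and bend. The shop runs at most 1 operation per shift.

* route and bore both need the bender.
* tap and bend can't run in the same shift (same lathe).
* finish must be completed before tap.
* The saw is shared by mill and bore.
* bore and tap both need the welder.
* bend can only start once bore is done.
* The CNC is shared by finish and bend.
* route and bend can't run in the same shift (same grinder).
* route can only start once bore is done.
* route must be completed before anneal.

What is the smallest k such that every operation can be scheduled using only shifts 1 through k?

The precedence chain requires at least 3 distinct shifts.
With at most 1 per shift and 8 operations, at least 8 shifts are needed.
8 works (last occupied shift: shift 8): for example mill in shift 7, bend in shift 6, anneal in shift 3, bore in shift 1, finish in shift 4, press in shift 8, tap in shift 5, route in shift 2.

8 shifts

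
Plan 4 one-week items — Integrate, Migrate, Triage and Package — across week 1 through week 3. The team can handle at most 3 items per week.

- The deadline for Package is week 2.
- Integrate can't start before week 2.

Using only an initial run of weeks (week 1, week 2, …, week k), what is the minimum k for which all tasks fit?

With at most 3 per week and 4 tasks, at least 2 weeks are needed.
Integrate can't be placed before week 2, so the schedule must run through at least week 2.
2 works (last occupied week: week 2): for example Package -> week 1; Migrate -> week 1; Integrate -> week 2; Triage -> week 1.

2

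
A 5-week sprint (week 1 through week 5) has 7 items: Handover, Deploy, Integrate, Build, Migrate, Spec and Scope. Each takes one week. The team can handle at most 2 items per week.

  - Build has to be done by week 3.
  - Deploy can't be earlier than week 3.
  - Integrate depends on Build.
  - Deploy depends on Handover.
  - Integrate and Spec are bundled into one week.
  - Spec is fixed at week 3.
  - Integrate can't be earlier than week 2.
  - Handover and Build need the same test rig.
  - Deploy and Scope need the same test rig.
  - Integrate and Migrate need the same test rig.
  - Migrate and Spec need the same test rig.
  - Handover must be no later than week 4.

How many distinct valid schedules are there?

Splitting on Handover: it can be week 1 (20), week 2 (20), week 4 (20). Listing each branch's schedules as (Deploy, Integrate, Build, Migrate, Spec, Scope) by week number:
Handover=week 1: (4,3,2,1,3,2) (4,3,2,1,3,5) (4,3,2,2,3,1) (4,3,2,2,3,5) (4,3,2,4,3,1) (4,3,2,4,3,2) (4,3,2,4,3,5) (4,3,2,5,3,1) (4,3,2,5,3,2) (4,3,2,5,3,5) (5,3,2,1,3,2) (5,3,2,1,3,4) (5,3,2,2,3,1) (5,3,2,2,3,4) (5,3,2,4,3,1) (5,3,2,4,3,2) (5,3,2,4,3,4) (5,3,2,5,3,1) (5,3,2,5,3,2) (5,3,2,5,3,4) — 20.
Handover=week 2: (4,3,1,1,3,2) (4,3,1,1,3,5) (4,3,1,2,3,1) (4,3,1,2,3,5) (4,3,1,4,3,1) (4,3,1,4,3,2) (4,3,1,4,3,5) (4,3,1,5,3,1) (4,3,1,5,3,2) (4,3,1,5,3,5) (5,3,1,1,3,2) (5,3,1,1,3,4) (5,3,1,2,3,1) (5,3,1,2,3,4) (5,3,1,4,3,1) (5,3,1,4,3,2) (5,3,1,4,3,4) (5,3,1,5,3,1) (5,3,1,5,3,2) (5,3,1,5,3,4) — 20.
Handover=week 4: (5,3,1,1,3,2) (5,3,1,1,3,4) (5,3,1,2,3,1) (5,3,1,2,3,2) (5,3,1,2,3,4) (5,3,1,4,3,1) (5,3,1,4,3,2) (5,3,1,5,3,1) (5,3,1,5,3,2) (5,3,1,5,3,4) (5,3,2,1,3,1) (5,3,2,1,3,2) (5,3,2,1,3,4) (5,3,2,2,3,1) (5,3,2,2,3,4) (5,3,2,4,3,1) (5,3,2,4,3,2) (5,3,2,5,3,1) (5,3,2,5,3,2) (5,3,2,5,3,4) — 20.
Summing: 20 + 20 + 20 = 60.

60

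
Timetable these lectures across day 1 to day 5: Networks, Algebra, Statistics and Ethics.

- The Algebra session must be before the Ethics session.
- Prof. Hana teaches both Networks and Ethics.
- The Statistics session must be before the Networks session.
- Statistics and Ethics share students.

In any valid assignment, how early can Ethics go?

Precedence pushes Ethics to at least day 2.
Ethics at day 2 is achievable: Statistics in day 1, Ethics in day 2, Networks in day 3, Algebra in day 1.

day 2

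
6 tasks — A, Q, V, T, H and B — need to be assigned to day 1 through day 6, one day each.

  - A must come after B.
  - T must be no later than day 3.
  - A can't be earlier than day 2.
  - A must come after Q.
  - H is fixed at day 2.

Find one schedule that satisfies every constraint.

A=day 2; Q=day 1; H=day 2; V=day 1; T=day 1; B=day 1

Checking: B(day 1) before A(day 2); Q(day 1) before A(day 2); A=day 2 in [day 2,day 6]; T=day 1 in [day 1,day 3]; H=day 2 in [day 2,day 2].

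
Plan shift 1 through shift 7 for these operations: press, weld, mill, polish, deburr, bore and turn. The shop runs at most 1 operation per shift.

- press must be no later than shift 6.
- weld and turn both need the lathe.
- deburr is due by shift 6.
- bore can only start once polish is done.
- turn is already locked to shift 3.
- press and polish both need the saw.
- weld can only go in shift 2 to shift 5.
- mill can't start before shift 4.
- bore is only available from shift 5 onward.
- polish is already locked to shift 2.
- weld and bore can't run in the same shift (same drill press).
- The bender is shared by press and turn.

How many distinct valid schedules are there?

14

Splitting on press: it can be shift 1 (7), shift 4 (2), shift 5 (2), shift 6 (3). Listing each branch's schedules as (weld, mill, polish, deburr, bore, turn) by shift number:
press=shift 1: (4,5,2,6,7,3) (4,6,2,5,7,3) (4,7,2,5,6,3) (4,7,2,6,5,3) (5,4,2,6,7,3) (5,6,2,4,7,3) (5,7,2,4,6,3) — 7.
press=shift 4: (5,6,2,1,7,3) (5,7,2,1,6,3) — 2.
press=shift 5: (4,6,2,1,7,3) (4,7,2,1,6,3) — 2.
press=shift 6: (4,5,2,1,7,3) (4,7,2,1,5,3) (5,4,2,1,7,3) — 3.
Summing: 7 + 2 + 2 + 3 = 14.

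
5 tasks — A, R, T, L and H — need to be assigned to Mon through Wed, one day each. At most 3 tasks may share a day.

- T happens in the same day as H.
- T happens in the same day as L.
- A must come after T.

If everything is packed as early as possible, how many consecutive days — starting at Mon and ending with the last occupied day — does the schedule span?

2 days

The precedence chain requires at least 2 distinct days.
With at most 3 per day and 5 tasks, at least 2 days are needed.
2 works (last occupied day: Tue): for example R -> Tue; A -> Tue; T -> Mon; L -> Mon; H -> Mon.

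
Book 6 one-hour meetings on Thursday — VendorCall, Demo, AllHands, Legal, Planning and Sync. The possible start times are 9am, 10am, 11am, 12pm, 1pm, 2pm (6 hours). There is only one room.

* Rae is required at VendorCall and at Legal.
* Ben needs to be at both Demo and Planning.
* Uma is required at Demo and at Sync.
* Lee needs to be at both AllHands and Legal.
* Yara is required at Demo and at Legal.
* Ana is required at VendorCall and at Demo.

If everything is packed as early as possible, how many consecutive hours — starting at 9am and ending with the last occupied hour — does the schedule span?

6 hours

With at most 1 per hour and 6 meetings, at least 6 hours are needed.
6 works (last occupied hour: 2pm): for example Planning -> 1pm; Demo -> 10am; Sync -> 2pm; VendorCall -> 9am; Legal -> 12pm; AllHands -> 11am.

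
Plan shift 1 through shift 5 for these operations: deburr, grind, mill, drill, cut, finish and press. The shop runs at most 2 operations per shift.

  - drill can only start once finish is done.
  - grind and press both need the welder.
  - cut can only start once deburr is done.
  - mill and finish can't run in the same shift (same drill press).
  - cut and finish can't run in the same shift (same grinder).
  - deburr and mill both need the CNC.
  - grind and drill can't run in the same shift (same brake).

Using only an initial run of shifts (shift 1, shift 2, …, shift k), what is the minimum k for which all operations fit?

The precedence chain requires at least 2 distinct shifts.
With at most 2 per shift and 7 operations, at least 4 shifts are needed.
4 works (last occupied shift: shift 4): for example mill -> shift 3; finish -> shift 1; cut -> shift 2; deburr -> shift 1; press -> shift 4; grind -> shift 3; drill -> shift 2.

4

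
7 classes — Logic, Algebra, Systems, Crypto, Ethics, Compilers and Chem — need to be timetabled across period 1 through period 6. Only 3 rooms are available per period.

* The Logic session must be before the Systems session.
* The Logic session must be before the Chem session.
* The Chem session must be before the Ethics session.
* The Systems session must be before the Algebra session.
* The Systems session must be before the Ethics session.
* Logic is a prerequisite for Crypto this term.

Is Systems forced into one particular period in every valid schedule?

Systems can be period 2 (e.g. Chem -> period 2, Ethics -> period 3, Logic -> period 1, Systems -> period 2, Algebra -> period 3, Crypto -> period 2, Compilers -> period 1) or period 3 (e.g. Compilers -> period 1, Ethics -> period 4, Chem -> period 2, Logic -> period 1, Crypto -> period 2, Algebra -> period 4, Systems -> period 3).

No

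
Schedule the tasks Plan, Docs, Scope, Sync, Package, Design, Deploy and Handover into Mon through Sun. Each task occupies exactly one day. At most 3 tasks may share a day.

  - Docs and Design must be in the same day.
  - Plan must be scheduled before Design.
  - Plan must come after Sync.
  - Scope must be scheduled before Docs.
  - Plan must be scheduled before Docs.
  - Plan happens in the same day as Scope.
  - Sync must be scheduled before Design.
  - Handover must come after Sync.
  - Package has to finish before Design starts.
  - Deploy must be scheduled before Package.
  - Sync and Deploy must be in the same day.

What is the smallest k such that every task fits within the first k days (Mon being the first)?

3

The precedence chain requires at least 3 distinct days.
With at most 3 per day and 8 tasks, at least 3 days are needed.
3 works (last occupied day: Wed): for example Design -> Wed; Handover -> Wed; Sync -> Mon; Plan -> Tue; Docs -> Wed; Deploy -> Mon; Scope -> Tue; Package -> Tue.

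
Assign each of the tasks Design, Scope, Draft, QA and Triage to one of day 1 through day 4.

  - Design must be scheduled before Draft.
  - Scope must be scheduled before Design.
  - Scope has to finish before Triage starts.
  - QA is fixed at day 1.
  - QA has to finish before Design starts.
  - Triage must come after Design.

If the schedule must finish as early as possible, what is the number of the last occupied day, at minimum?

The precedence chain requires at least 3 distinct days.
3 works (last occupied day: day 3): for example Scope=day 1, Design=day 2, QA=day 1, Draft=day 3, Triage=day 3.

3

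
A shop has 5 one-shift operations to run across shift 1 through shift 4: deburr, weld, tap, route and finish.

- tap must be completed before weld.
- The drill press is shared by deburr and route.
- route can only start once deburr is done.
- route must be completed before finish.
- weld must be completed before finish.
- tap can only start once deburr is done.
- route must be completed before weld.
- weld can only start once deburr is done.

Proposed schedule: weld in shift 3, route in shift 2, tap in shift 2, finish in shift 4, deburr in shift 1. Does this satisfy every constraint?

Yes, all constraints hold

route must be completed before weld — holds.
The drill press is shared by deburr and route — holds.
weld can only start once deburr is done — holds.
weld must be completed before finish — holds.
route can only start once deburr is done — holds.
tap must be completed before weld — holds.
route must be completed before finish — holds.
tap can only start once deburr is done — holds.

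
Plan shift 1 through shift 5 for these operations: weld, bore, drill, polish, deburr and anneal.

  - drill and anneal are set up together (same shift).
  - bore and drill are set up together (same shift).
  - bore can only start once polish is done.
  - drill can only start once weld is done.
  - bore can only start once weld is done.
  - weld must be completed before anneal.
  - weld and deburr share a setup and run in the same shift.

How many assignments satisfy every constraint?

30

Splitting on weld: it can be shift 1 (10), shift 2 (9), shift 3 (7), shift 4 (4). Listing each branch's schedules as (bore, drill, polish, deburr, anneal) by shift number:
weld=shift 1: (2,2,1,1,2) (3,3,1,1,3) (3,3,2,1,3) (4,4,1,1,4) (4,4,2,1,4) (4,4,3,1,4) (5,5,1,1,5) (5,5,2,1,5) (5,5,3,1,5) (5,5,4,1,5) — 10.
weld=shift 2: (3,3,1,2,3) (3,3,2,2,3) (4,4,1,2,4) (4,4,2,2,4) (4,4,3,2,4) (5,5,1,2,5) (5,5,2,2,5) (5,5,3,2,5) (5,5,4,2,5) — 9.
weld=shift 3: (4,4,1,3,4) (4,4,2,3,4) (4,4,3,3,4) (5,5,1,3,5) (5,5,2,3,5) (5,5,3,3,5) (5,5,4,3,5) — 7.
weld=shift 4: (5,5,1,4,5) (5,5,2,4,5) (5,5,3,4,5) (5,5,4,4,5) — 4.
Summing: 10 + 9 + 7 + 4 = 30.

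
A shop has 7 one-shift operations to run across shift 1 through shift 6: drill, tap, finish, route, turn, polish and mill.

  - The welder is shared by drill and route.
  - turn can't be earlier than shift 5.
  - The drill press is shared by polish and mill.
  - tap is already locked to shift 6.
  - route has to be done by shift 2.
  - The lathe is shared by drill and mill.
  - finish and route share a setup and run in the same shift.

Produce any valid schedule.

route=shift 1, finish=shift 1, mill=shift 3, turn=shift 5, drill=shift 2, tap=shift 6, polish=shift 1

Checking: drill(shift 2) != route(shift 1); drill(shift 2) != mill(shift 3); polish(shift 1) != mill(shift 3); finish = route = shift 1; tap=shift 6 in [shift 6,shift 6]; route=shift 1 in [shift 1,shift 2]; turn=shift 5 in [shift 5,shift 6].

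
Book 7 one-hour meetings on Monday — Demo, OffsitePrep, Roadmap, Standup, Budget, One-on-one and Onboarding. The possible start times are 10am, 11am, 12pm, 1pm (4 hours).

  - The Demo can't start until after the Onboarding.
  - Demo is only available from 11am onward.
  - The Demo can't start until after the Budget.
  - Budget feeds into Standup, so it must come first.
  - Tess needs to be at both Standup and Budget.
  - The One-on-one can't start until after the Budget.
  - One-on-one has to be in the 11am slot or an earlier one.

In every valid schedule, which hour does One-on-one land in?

11am

Precedence pushes One-on-one to at least 11am; One-on-one's own window allows nothing later than 11am.
So One-on-one is pinned to 11am.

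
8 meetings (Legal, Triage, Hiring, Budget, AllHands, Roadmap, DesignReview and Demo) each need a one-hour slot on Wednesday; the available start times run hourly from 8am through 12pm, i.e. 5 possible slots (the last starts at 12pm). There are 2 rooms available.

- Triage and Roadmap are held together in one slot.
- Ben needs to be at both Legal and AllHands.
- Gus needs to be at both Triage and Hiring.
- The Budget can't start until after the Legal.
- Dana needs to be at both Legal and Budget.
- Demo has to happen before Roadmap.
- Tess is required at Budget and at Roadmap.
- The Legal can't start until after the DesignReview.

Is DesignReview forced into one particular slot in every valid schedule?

DesignReview can be 8am (e.g. Roadmap -> 11am, Triage -> 11am, AllHands -> 10am, Hiring -> 9am, Budget -> 10am, Demo -> 8am, Legal -> 9am, DesignReview -> 8am) or 9am (e.g. AllHands=9am, DesignReview=9am, Hiring=8am, Triage=12pm, Roadmap=12pm, Legal=10am, Budget=11am, Demo=8am).

No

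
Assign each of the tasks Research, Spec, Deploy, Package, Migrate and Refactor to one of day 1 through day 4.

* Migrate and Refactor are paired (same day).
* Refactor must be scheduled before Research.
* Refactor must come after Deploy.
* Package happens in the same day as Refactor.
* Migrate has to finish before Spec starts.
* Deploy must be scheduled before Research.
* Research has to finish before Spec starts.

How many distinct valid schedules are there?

1

Enumerating: Research -> day 3, Migrate -> day 2, Package -> day 2, Refactor -> day 2, Deploy -> day 1, Spec -> day 4.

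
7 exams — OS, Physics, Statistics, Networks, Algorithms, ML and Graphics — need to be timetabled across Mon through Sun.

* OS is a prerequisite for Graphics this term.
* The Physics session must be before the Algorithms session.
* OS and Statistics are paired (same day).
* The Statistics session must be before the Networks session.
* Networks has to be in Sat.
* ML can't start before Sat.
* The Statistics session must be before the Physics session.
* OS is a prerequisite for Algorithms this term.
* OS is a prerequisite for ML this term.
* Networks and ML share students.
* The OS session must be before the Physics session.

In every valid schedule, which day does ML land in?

Sun

ML's window is Sat–Sun.
Networks is fixed at Sat, and ML can't share a day with Networks.
So ML must be Sun.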